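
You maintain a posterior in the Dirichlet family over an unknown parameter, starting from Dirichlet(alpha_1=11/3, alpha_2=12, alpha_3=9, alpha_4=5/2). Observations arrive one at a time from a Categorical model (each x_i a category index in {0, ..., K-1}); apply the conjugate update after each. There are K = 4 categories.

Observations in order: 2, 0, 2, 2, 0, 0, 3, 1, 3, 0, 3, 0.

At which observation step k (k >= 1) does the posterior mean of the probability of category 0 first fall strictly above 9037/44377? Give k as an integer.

k = 10

obs 1: x=2 → posterior Dirichlet(11/3, 12, 10, 5/2)
obs 2: x=0 → posterior Dirichlet(14/3, 12, 10, 5/2)
obs 3: x=2 → posterior Dirichlet(14/3, 12, 11, 5/2)
obs 4: x=2 → posterior Dirichlet(14/3, 12, 12, 5/2)
obs 5: x=0 → posterior Dirichlet(17/3, 12, 12, 5/2)
obs 6: x=0 → posterior Dirichlet(20/3, 12, 12, 5/2)
obs 7: x=3 → posterior Dirichlet(20/3, 12, 12, 7/2)
obs 8: x=1 → posterior Dirichlet(20/3, 13, 12, 7/2)
obs 9: x=3 → posterior Dirichlet(20/3, 13, 12, 9/2)
obs 10: x=0 → posterior Dirichlet(23/3, 13, 12, 9/2)
obs 11: x=3 → posterior Dirichlet(23/3, 13, 12, 11/2)
obs 12: x=0 → posterior Dirichlet(26/3, 13, 12, 11/2)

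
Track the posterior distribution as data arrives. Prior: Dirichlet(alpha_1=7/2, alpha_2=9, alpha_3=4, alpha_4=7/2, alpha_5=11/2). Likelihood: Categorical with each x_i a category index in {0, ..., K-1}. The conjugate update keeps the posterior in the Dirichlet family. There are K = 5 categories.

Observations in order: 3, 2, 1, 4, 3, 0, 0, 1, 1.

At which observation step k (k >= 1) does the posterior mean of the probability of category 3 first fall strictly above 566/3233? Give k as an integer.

k = 5

obs 1: x=3 → posterior Dirichlet(7/2, 9, 4, 9/2, 11/2)
obs 2: x=2 → posterior Dirichlet(7/2, 9, 5, 9/2, 11/2)
obs 3: x=1 → posterior Dirichlet(7/2, 10, 5, 9/2, 11/2)
obs 4: x=4 → posterior Dirichlet(7/2, 10, 5, 9/2, 13/2)
obs 5: x=3 → posterior Dirichlet(7/2, 10, 5, 11/2, 13/2)
obs 6: x=0 → posterior Dirichlet(9/2, 10, 5, 11/2, 13/2)
obs 7: x=0 → posterior Dirichlet(11/2, 10, 5, 11/2, 13/2)
obs 8: x=1 → posterior Dirichlet(11/2, 11, 5, 11/2, 13/2)
obs 9: x=1 → posterior Dirichlet(11/2, 12, 5, 11/2, 13/2)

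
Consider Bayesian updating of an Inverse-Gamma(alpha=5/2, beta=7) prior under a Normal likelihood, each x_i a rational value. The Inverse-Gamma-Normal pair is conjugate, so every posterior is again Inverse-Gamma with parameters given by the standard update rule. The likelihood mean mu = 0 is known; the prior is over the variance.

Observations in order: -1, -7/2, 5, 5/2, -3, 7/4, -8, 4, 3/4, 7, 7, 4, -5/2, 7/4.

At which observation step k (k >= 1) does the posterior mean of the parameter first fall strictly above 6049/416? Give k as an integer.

k = 10

obs 1: x=-1 → posterior Inverse-Gamma(3, 15/2)
obs 2: x=-7/2 → posterior Inverse-Gamma(7/2, 109/8)
obs 3: x=5 → posterior Inverse-Gamma(4, 209/8)
obs 4: x=5/2 → posterior Inverse-Gamma(9/2, 117/4)
obs 5: x=-3 → posterior Inverse-Gamma(5, 135/4)
obs 6: x=7/4 → posterior Inverse-Gamma(11/2, 1129/32)
obs 7: x=-8 → posterior Inverse-Gamma(6, 2153/32)
obs 8: x=4 → posterior Inverse-Gamma(13/2, 2409/32)
obs 9: x=3/4 → posterior Inverse-Gamma(7, 1209/16)
obs 10: x=7 → posterior Inverse-Gamma(15/2, 1601/16)
obs 11: x=7 → posterior Inverse-Gamma(8, 1993/16)
obs 12: x=4 → posterior Inverse-Gamma(17/2, 2121/16)
obs 13: x=-5/2 → posterior Inverse-Gamma(9, 2171/16)
obs 14: x=7/4 → posterior Inverse-Gamma(19/2, 4391/32)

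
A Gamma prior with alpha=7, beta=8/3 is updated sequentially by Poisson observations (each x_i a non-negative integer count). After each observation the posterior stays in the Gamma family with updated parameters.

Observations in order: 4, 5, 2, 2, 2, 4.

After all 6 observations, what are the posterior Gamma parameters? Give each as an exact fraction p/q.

alpha=26, beta=26/3

obs 1: x=4 → posterior Gamma(11, 11/3)
obs 2: x=5 → posterior Gamma(16, 14/3)
obs 3: x=2 → posterior Gamma(18, 17/3)
obs 4: x=2 → posterior Gamma(20, 20/3)
obs 5: x=2 → posterior Gamma(22, 23/3)
obs 6: x=4 → posterior Gamma(26, 26/3)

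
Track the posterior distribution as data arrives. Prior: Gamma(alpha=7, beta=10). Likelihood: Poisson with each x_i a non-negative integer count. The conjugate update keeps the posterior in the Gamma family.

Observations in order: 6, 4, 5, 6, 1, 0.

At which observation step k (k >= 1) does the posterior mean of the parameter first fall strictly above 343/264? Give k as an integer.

obs 1: x=6 → posterior Gamma(13, 11)
obs 2: x=4 → posterior Gamma(17, 12)
obs 3: x=5 → posterior Gamma(22, 13)
obs 4: x=6 → posterior Gamma(28, 14)
obs 5: x=1 → posterior Gamma(29, 15)
obs 6: x=0 → posterior Gamma(29, 16)

k = 2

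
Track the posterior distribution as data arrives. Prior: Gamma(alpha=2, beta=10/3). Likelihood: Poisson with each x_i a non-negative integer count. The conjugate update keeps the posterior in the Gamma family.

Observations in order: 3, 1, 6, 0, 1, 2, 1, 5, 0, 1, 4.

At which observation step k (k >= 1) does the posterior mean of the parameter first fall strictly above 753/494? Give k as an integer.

obs 1: x=3 → posterior Gamma(5, 13/3)
obs 2: x=1 → posterior Gamma(6, 16/3)
obs 3: x=6 → posterior Gamma(12, 19/3)
obs 4: x=0 → posterior Gamma(12, 22/3)
obs 5: x=1 → posterior Gamma(13, 25/3)
obs 6: x=2 → posterior Gamma(15, 28/3)
obs 7: x=1 → posterior Gamma(16, 31/3)
obs 8: x=5 → posterior Gamma(21, 34/3)
obs 9: x=0 → posterior Gamma(21, 37/3)
obs 10: x=1 → posterior Gamma(22, 40/3)
obs 11: x=4 → posterior Gamma(26, 43/3)

k = 3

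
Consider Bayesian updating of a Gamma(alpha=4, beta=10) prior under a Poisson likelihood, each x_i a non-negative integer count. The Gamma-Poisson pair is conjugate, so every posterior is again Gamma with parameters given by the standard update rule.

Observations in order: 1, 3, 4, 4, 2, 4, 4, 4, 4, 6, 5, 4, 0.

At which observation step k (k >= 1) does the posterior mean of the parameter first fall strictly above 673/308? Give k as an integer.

k = 12

obs 1: x=1 → posterior Gamma(5, 11)
obs 2: x=3 → posterior Gamma(8, 12)
obs 3: x=4 → posterior Gamma(12, 13)
obs 4: x=4 → posterior Gamma(16, 14)
obs 5: x=2 → posterior Gamma(18, 15)
obs 6: x=4 → posterior Gamma(22, 16)
obs 7: x=4 → posterior Gamma(26, 17)
obs 8: x=4 → posterior Gamma(30, 18)
obs 9: x=4 → posterior Gamma(34, 19)
obs 10: x=6 → posterior Gamma(40, 20)
obs 11: x=5 → posterior Gamma(45, 21)
obs 12: x=4 → posterior Gamma(49, 22)
obs 13: x=0 → posterior Gamma(49, 23)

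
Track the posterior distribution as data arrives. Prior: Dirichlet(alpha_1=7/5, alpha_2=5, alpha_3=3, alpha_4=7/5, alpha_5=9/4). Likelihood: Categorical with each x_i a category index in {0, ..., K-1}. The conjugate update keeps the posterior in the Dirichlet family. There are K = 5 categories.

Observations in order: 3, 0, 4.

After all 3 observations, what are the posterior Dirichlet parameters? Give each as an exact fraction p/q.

alpha_1=12/5, alpha_2=5, alpha_3=3, alpha_4=12/5, alpha_5=13/4

obs 1: x=3 → posterior Dirichlet(7/5, 5, 3, 12/5, 9/4)
obs 2: x=0 → posterior Dirichlet(12/5, 5, 3, 12/5, 9/4)
obs 3: x=4 → posterior Dirichlet(12/5, 5, 3, 12/5, 13/4)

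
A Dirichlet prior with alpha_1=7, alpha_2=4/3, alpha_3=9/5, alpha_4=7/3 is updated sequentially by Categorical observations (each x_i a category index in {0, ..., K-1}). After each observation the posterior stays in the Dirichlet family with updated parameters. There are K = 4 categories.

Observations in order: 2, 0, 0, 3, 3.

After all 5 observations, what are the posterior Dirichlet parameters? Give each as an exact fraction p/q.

alpha_1=9, alpha_2=4/3, alpha_3=14/5, alpha_4=13/3

obs 1: x=2 → posterior Dirichlet(7, 4/3, 14/5, 7/3)
obs 2: x=0 → posterior Dirichlet(8, 4/3, 14/5, 7/3)
obs 3: x=0 → posterior Dirichlet(9, 4/3, 14/5, 7/3)
obs 4: x=3 → posterior Dirichlet(9, 4/3, 14/5, 10/3)
obs 5: x=3 → posterior Dirichlet(9, 4/3, 14/5, 13/3)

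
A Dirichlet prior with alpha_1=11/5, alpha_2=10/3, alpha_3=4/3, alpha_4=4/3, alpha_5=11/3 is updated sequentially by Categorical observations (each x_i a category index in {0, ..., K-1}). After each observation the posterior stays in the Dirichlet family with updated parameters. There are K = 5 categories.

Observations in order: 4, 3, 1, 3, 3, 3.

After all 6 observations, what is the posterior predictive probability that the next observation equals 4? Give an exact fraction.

35/134

obs 1: x=4 → posterior Dirichlet(11/5, 10/3, 4/3, 4/3, 14/3)
obs 2: x=3 → posterior Dirichlet(11/5, 10/3, 4/3, 7/3, 14/3)
obs 3: x=1 → posterior Dirichlet(11/5, 13/3, 4/3, 7/3, 14/3)
obs 4: x=3 → posterior Dirichlet(11/5, 13/3, 4/3, 10/3, 14/3)
obs 5: x=3 → posterior Dirichlet(11/5, 13/3, 4/3, 13/3, 14/3)
obs 6: x=3 → posterior Dirichlet(11/5, 13/3, 4/3, 16/3, 14/3)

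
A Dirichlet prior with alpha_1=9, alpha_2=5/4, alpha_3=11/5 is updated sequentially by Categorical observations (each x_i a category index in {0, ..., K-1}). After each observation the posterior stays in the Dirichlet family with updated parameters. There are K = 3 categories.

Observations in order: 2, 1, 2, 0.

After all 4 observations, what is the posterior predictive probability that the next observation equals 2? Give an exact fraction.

12/47

obs 1: x=2 → posterior Dirichlet(9, 5/4, 16/5)
obs 2: x=1 → posterior Dirichlet(9, 9/4, 16/5)
obs 3: x=2 → posterior Dirichlet(9, 9/4, 21/5)
obs 4: x=0 → posterior Dirichlet(10, 9/4, 21/5)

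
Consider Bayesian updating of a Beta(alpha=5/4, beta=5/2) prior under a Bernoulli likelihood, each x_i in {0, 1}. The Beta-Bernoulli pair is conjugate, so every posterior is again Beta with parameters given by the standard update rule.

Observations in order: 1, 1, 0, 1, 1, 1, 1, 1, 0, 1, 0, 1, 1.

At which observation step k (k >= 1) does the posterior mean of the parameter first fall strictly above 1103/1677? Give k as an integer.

obs 1: x=1 → posterior Beta(9/4, 5/2)
obs 2: x=1 → posterior Beta(13/4, 5/2)
obs 3: x=0 → posterior Beta(13/4, 7/2)
obs 4: x=1 → posterior Beta(17/4, 7/2)
obs 5: x=1 → posterior Beta(21/4, 7/2)
obs 6: x=1 → posterior Beta(25/4, 7/2)
obs 7: x=1 → posterior Beta(29/4, 7/2)
obs 8: x=1 → posterior Beta(33/4, 7/2)
obs 9: x=0 → posterior Beta(33/4, 9/2)
obs 10: x=1 → posterior Beta(37/4, 9/2)
obs 11: x=0 → posterior Beta(37/4, 11/2)
obs 12: x=1 → posterior Beta(41/4, 11/2)
obs 13: x=1 → posterior Beta(45/4, 11/2)

k = 7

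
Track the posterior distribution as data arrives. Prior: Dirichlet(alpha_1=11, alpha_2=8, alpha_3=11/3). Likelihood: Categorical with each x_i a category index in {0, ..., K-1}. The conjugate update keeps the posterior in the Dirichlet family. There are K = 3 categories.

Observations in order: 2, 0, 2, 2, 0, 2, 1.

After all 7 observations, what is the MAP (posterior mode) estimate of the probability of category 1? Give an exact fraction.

obs 1: x=2 → posterior Dirichlet(11, 8, 14/3)
obs 2: x=0 → posterior Dirichlet(12, 8, 14/3)
obs 3: x=2 → posterior Dirichlet(12, 8, 17/3)
obs 4: x=2 → posterior Dirichlet(12, 8, 20/3)
obs 5: x=0 → posterior Dirichlet(13, 8, 20/3)
obs 6: x=2 → posterior Dirichlet(13, 8, 23/3)
obs 7: x=1 → posterior Dirichlet(13, 9, 23/3)

3/10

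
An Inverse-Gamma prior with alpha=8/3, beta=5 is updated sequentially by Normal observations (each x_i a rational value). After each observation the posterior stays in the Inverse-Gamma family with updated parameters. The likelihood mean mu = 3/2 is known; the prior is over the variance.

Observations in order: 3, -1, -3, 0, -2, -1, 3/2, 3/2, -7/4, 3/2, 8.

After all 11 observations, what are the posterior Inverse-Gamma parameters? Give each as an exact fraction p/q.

obs 1: x=3 → posterior Inverse-Gamma(19/6, 49/8)
obs 2: x=-1 → posterior Inverse-Gamma(11/3, 37/4)
obs 3: x=-3 → posterior Inverse-Gamma(25/6, 155/8)
obs 4: x=0 → posterior Inverse-Gamma(14/3, 41/2)
obs 5: x=-2 → posterior Inverse-Gamma(31/6, 213/8)
obs 6: x=-1 → posterior Inverse-Gamma(17/3, 119/4)
obs 7: x=3/2 → posterior Inverse-Gamma(37/6, 119/4)
obs 8: x=3/2 → posterior Inverse-Gamma(20/3, 119/4)
obs 9: x=-7/4 → posterior Inverse-Gamma(43/6, 1121/32)
obs 10: x=3/2 → posterior Inverse-Gamma(23/3, 1121/32)
obs 11: x=8 → posterior Inverse-Gamma(49/6, 1797/32)

alpha=49/6, beta=1797/32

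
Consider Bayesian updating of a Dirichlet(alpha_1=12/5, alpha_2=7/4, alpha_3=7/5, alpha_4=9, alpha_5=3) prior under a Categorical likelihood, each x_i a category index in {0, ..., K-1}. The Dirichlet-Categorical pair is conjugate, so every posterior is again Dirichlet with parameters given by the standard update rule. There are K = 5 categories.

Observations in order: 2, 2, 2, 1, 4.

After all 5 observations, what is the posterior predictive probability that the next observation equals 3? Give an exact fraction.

180/451

obs 1: x=2 → posterior Dirichlet(12/5, 7/4, 12/5, 9, 3)
obs 2: x=2 → posterior Dirichlet(12/5, 7/4, 17/5, 9, 3)
obs 3: x=2 → posterior Dirichlet(12/5, 7/4, 22/5, 9, 3)
obs 4: x=1 → posterior Dirichlet(12/5, 11/4, 22/5, 9, 3)
obs 5: x=4 → posterior Dirichlet(12/5, 11/4, 22/5, 9, 4)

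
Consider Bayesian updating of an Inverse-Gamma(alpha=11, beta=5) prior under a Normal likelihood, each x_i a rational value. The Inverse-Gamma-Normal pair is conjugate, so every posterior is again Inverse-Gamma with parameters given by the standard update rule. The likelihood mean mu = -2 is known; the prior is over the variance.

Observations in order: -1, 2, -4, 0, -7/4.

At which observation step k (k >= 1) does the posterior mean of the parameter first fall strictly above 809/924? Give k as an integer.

obs 1: x=-1 → posterior Inverse-Gamma(23/2, 11/2)
obs 2: x=2 → posterior Inverse-Gamma(12, 27/2)
obs 3: x=-4 → posterior Inverse-Gamma(25/2, 31/2)
obs 4: x=0 → posterior Inverse-Gamma(13, 35/2)
obs 5: x=-7/4 → posterior Inverse-Gamma(27/2, 561/32)

k = 2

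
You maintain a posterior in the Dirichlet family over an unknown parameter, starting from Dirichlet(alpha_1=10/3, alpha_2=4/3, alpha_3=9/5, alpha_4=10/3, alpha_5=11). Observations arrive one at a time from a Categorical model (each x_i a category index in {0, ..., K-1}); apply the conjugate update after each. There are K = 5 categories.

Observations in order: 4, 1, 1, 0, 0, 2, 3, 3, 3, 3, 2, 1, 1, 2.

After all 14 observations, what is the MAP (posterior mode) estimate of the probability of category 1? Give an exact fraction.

65/447

obs 1: x=4 → posterior Dirichlet(10/3, 4/3, 9/5, 10/3, 12)
obs 2: x=1 → posterior Dirichlet(10/3, 7/3, 9/5, 10/3, 12)
obs 3: x=1 → posterior Dirichlet(10/3, 10/3, 9/5, 10/3, 12)
obs 4: x=0 → posterior Dirichlet(13/3, 10/3, 9/5, 10/3, 12)
obs 5: x=0 → posterior Dirichlet(16/3, 10/3, 9/5, 10/3, 12)
obs 6: x=2 → posterior Dirichlet(16/3, 10/3, 14/5, 10/3, 12)
obs 7: x=3 → posterior Dirichlet(16/3, 10/3, 14/5, 13/3, 12)
obs 8: x=3 → posterior Dirichlet(16/3, 10/3, 14/5, 16/3, 12)
obs 9: x=3 → posterior Dirichlet(16/3, 10/3, 14/5, 19/3, 12)
obs 10: x=3 → posterior Dirichlet(16/3, 10/3, 14/5, 22/3, 12)
obs 11: x=2 → posterior Dirichlet(16/3, 10/3, 19/5, 22/3, 12)
obs 12: x=1 → posterior Dirichlet(16/3, 13/3, 19/5, 22/3, 12)
obs 13: x=1 → posterior Dirichlet(16/3, 16/3, 19/5, 22/3, 12)
obs 14: x=2 → posterior Dirichlet(16/3, 16/3, 24/5, 22/3, 12)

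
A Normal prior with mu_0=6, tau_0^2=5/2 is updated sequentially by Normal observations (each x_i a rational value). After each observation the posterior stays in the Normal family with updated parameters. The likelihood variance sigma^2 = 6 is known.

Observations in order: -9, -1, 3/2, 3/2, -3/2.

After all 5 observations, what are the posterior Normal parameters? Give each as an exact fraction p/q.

obs 1: x=-9 → posterior Normal(27/17, 30/17)
obs 2: x=-1 → posterior Normal(1, 15/11)
obs 3: x=3/2 → posterior Normal(59/54, 10/9)
obs 4: x=3/2 → posterior Normal(37/32, 15/16)
obs 5: x=-3/2 → posterior Normal(59/74, 30/37)

mu_0=59/74, tau_0^2=30/37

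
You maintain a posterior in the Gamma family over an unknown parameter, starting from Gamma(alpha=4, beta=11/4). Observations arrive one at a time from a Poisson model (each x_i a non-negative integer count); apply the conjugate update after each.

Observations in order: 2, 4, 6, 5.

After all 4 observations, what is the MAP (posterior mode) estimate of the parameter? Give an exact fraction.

80/27

obs 1: x=2 → posterior Gamma(6, 15/4)
obs 2: x=4 → posterior Gamma(10, 19/4)
obs 3: x=6 → posterior Gamma(16, 23/4)
obs 4: x=5 → posterior Gamma(21, 27/4)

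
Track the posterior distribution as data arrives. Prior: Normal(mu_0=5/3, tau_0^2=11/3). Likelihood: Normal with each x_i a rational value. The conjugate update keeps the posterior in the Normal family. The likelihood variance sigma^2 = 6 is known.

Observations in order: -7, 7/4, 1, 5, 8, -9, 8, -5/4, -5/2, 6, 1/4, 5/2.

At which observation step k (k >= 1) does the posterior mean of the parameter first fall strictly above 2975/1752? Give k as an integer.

k = 5

obs 1: x=-7 → posterior Normal(-47/29, 66/29)
obs 2: x=7/4 → posterior Normal(-111/160, 33/20)
obs 3: x=1 → posterior Normal(-67/204, 22/17)
obs 4: x=5 → posterior Normal(153/248, 33/31)
obs 5: x=8 → posterior Normal(505/292, 66/73)
obs 6: x=-9 → posterior Normal(109/336, 11/14)
obs 7: x=8 → posterior Normal(461/380, 66/95)
obs 8: x=-5/4 → posterior Normal(203/212, 33/53)
obs 9: x=-5/2 → posterior Normal(74/117, 22/39)
obs 10: x=6 → posterior Normal(35/32, 33/64)
obs 11: x=1/4 → posterior Normal(571/556, 66/139)
obs 12: x=5/2 → posterior Normal(227/200, 11/25)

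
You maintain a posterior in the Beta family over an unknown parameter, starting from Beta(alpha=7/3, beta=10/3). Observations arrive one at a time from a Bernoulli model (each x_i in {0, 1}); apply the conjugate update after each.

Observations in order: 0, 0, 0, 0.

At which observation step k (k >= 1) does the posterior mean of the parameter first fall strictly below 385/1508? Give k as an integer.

obs 1: x=0 → posterior Beta(7/3, 13/3)
obs 2: x=0 → posterior Beta(7/3, 16/3)
obs 3: x=0 → posterior Beta(7/3, 19/3)
obs 4: x=0 → posterior Beta(7/3, 22/3)

k = 4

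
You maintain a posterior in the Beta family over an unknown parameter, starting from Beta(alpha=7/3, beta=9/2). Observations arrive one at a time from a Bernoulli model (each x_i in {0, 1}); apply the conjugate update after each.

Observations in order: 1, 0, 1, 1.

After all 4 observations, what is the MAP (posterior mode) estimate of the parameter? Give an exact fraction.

26/53

obs 1: x=1 → posterior Beta(10/3, 9/2)
obs 2: x=0 → posterior Beta(10/3, 11/2)
obs 3: x=1 → posterior Beta(13/3, 11/2)
obs 4: x=1 → posterior Beta(16/3, 11/2)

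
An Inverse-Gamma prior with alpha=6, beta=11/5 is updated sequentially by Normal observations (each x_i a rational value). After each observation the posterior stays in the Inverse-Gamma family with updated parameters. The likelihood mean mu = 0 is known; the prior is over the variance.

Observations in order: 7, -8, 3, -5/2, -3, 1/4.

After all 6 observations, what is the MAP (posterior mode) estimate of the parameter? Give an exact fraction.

obs 1: x=7 → posterior Inverse-Gamma(13/2, 267/10)
obs 2: x=-8 → posterior Inverse-Gamma(7, 587/10)
obs 3: x=3 → posterior Inverse-Gamma(15/2, 316/5)
obs 4: x=-5/2 → posterior Inverse-Gamma(8, 2653/40)
obs 5: x=-3 → posterior Inverse-Gamma(17/2, 2833/40)
obs 6: x=1/4 → posterior Inverse-Gamma(9, 11337/160)

11337/1600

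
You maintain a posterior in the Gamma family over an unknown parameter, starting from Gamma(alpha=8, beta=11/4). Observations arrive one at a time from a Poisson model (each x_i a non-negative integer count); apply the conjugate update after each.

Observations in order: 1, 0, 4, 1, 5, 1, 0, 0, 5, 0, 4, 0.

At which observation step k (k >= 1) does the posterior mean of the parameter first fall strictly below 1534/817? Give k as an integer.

k = 8

obs 1: x=1 → posterior Gamma(9, 15/4)
obs 2: x=0 → posterior Gamma(9, 19/4)
obs 3: x=4 → posterior Gamma(13, 23/4)
obs 4: x=1 → posterior Gamma(14, 27/4)
obs 5: x=5 → posterior Gamma(19, 31/4)
obs 6: x=1 → posterior Gamma(20, 35/4)
obs 7: x=0 → posterior Gamma(20, 39/4)
obs 8: x=0 → posterior Gamma(20, 43/4)
obs 9: x=5 → posterior Gamma(25, 47/4)
obs 10: x=0 → posterior Gamma(25, 51/4)
obs 11: x=4 → posterior Gamma(29, 55/4)
obs 12: x=0 → posterior Gamma(29, 59/4)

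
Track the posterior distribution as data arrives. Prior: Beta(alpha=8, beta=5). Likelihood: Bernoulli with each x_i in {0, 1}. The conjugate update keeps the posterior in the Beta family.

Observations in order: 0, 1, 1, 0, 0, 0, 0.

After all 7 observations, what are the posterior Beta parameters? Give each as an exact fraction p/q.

obs 1: x=0 → posterior Beta(8, 6)
obs 2: x=1 → posterior Beta(9, 6)
obs 3: x=1 → posterior Beta(10, 6)
obs 4: x=0 → posterior Beta(10, 7)
obs 5: x=0 → posterior Beta(10, 8)
obs 6: x=0 → posterior Beta(10, 9)
obs 7: x=0 → posterior Beta(10, 10)

alpha=10, beta=10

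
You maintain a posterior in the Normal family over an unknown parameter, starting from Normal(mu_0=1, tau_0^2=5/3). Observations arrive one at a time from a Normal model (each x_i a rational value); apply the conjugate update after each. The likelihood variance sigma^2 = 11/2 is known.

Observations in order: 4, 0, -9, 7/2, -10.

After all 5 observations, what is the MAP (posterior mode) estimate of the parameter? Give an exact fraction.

-82/83

obs 1: x=4 → posterior Normal(73/43, 55/43)
obs 2: x=0 → posterior Normal(73/53, 55/53)
obs 3: x=-9 → posterior Normal(-17/63, 55/63)
obs 4: x=7/2 → posterior Normal(18/73, 55/73)
obs 5: x=-10 → posterior Normal(-82/83, 55/83)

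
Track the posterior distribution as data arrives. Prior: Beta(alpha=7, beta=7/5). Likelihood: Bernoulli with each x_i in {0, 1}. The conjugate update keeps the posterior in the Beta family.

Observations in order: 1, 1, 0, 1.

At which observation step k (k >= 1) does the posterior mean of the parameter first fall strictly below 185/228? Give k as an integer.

k = 3

obs 1: x=1 → posterior Beta(8, 7/5)
obs 2: x=1 → posterior Beta(9, 7/5)
obs 3: x=0 → posterior Beta(9, 12/5)
obs 4: x=1 → posterior Beta(10, 12/5)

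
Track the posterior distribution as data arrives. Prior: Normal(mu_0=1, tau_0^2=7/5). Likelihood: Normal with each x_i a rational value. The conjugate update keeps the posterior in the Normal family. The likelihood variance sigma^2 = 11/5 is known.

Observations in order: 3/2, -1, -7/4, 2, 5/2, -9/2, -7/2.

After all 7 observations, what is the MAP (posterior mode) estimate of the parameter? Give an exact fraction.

obs 1: x=3/2 → posterior Normal(43/36, 77/90)
obs 2: x=-1 → posterior Normal(29/50, 77/125)
obs 3: x=-7/4 → posterior Normal(9/128, 77/160)
obs 4: x=2 → posterior Normal(5/12, 77/195)
obs 5: x=5/2 → posterior Normal(135/184, 77/230)
obs 6: x=-9/2 → posterior Normal(9/212, 77/265)
obs 7: x=-7/2 → posterior Normal(-89/240, 77/300)

-89/240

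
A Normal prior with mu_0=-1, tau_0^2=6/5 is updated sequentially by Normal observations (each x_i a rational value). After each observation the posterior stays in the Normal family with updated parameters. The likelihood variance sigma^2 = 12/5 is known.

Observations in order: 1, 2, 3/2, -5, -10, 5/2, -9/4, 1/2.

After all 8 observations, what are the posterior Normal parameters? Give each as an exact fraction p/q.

mu_0=-47/40, tau_0^2=6/25

obs 1: x=1 → posterior Normal(-1/3, 4/5)
obs 2: x=2 → posterior Normal(1/4, 3/5)
obs 3: x=3/2 → posterior Normal(1/2, 12/25)
obs 4: x=-5 → posterior Normal(-5/12, 2/5)
obs 5: x=-10 → posterior Normal(-25/14, 12/35)
obs 6: x=5/2 → posterior Normal(-5/4, 3/10)
obs 7: x=-9/4 → posterior Normal(-49/36, 4/15)
obs 8: x=1/2 → posterior Normal(-47/40, 6/25)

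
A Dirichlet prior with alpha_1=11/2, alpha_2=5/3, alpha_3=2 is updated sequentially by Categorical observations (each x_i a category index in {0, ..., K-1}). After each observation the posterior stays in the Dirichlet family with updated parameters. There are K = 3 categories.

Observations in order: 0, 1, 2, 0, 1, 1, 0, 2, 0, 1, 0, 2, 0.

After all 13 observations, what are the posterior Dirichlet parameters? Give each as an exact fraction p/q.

alpha_1=23/2, alpha_2=17/3, alpha_3=5

obs 1: x=0 → posterior Dirichlet(13/2, 5/3, 2)
obs 2: x=1 → posterior Dirichlet(13/2, 8/3, 2)
obs 3: x=2 → posterior Dirichlet(13/2, 8/3, 3)
obs 4: x=0 → posterior Dirichlet(15/2, 8/3, 3)
obs 5: x=1 → posterior Dirichlet(15/2, 11/3, 3)
obs 6: x=1 → posterior Dirichlet(15/2, 14/3, 3)
obs 7: x=0 → posterior Dirichlet(17/2, 14/3, 3)
obs 8: x=2 → posterior Dirichlet(17/2, 14/3, 4)
obs 9: x=0 → posterior Dirichlet(19/2, 14/3, 4)
obs 10: x=1 → posterior Dirichlet(19/2, 17/3, 4)
obs 11: x=0 → posterior Dirichlet(21/2, 17/3, 4)
obs 12: x=2 → posterior Dirichlet(21/2, 17/3, 5)
obs 13: x=0 → posterior Dirichlet(23/2, 17/3, 5)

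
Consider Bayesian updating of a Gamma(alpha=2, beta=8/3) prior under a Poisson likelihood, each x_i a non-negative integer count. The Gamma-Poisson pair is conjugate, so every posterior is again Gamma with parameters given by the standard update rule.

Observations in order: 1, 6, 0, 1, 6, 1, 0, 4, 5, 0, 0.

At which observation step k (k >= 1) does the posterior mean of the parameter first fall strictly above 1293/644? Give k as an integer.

k = 5

obs 1: x=1 → posterior Gamma(3, 11/3)
obs 2: x=6 → posterior Gamma(9, 14/3)
obs 3: x=0 → posterior Gamma(9, 17/3)
obs 4: x=1 → posterior Gamma(10, 20/3)
obs 5: x=6 → posterior Gamma(16, 23/3)
obs 6: x=1 → posterior Gamma(17, 26/3)
obs 7: x=0 → posterior Gamma(17, 29/3)
obs 8: x=4 → posterior Gamma(21, 32/3)
obs 9: x=5 → posterior Gamma(26, 35/3)
obs 10: x=0 → posterior Gamma(26, 38/3)
obs 11: x=0 → posterior Gamma(26, 41/3)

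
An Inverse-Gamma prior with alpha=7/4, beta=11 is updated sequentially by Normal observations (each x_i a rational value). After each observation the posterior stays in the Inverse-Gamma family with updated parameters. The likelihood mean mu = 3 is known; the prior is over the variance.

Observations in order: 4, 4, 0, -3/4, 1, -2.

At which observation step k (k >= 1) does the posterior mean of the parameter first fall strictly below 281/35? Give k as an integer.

obs 1: x=4 → posterior Inverse-Gamma(9/4, 23/2)
obs 2: x=4 → posterior Inverse-Gamma(11/4, 12)
obs 3: x=0 → posterior Inverse-Gamma(13/4, 33/2)
obs 4: x=-3/4 → posterior Inverse-Gamma(15/4, 753/32)
obs 5: x=1 → posterior Inverse-Gamma(17/4, 817/32)
obs 6: x=-2 → posterior Inverse-Gamma(19/4, 1217/32)

k = 2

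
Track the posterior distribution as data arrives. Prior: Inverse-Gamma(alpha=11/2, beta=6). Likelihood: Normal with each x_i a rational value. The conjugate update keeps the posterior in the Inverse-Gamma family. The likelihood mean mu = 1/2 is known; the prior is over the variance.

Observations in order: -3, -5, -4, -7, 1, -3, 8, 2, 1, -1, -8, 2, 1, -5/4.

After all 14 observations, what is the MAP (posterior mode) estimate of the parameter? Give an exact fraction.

4517/432

obs 1: x=-3 → posterior Inverse-Gamma(6, 97/8)
obs 2: x=-5 → posterior Inverse-Gamma(13/2, 109/4)
obs 3: x=-4 → posterior Inverse-Gamma(7, 299/8)
obs 4: x=-7 → posterior Inverse-Gamma(15/2, 131/2)
obs 5: x=1 → posterior Inverse-Gamma(8, 525/8)
obs 6: x=-3 → posterior Inverse-Gamma(17/2, 287/4)
obs 7: x=8 → posterior Inverse-Gamma(9, 799/8)
obs 8: x=2 → posterior Inverse-Gamma(19/2, 101)
obs 9: x=1 → posterior Inverse-Gamma(10, 809/8)
obs 10: x=-1 → posterior Inverse-Gamma(21/2, 409/4)
obs 11: x=-8 → posterior Inverse-Gamma(11, 1107/8)
obs 12: x=2 → posterior Inverse-Gamma(23/2, 279/2)
obs 13: x=1 → posterior Inverse-Gamma(12, 1117/8)
obs 14: x=-5/4 → posterior Inverse-Gamma(25/2, 4517/32)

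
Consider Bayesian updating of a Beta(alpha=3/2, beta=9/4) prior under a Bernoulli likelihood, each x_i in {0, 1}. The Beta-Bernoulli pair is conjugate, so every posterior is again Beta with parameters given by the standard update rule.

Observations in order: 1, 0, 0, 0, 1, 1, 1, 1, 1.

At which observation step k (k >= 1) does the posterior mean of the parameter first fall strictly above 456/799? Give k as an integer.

obs 1: x=1 → posterior Beta(5/2, 9/4)
obs 2: x=0 → posterior Beta(5/2, 13/4)
obs 3: x=0 → posterior Beta(5/2, 17/4)
obs 4: x=0 → posterior Beta(5/2, 21/4)
obs 5: x=1 → posterior Beta(7/2, 21/4)
obs 6: x=1 → posterior Beta(9/2, 21/4)
obs 7: x=1 → posterior Beta(11/2, 21/4)
obs 8: x=1 → posterior Beta(13/2, 21/4)
obs 9: x=1 → posterior Beta(15/2, 21/4)

k = 9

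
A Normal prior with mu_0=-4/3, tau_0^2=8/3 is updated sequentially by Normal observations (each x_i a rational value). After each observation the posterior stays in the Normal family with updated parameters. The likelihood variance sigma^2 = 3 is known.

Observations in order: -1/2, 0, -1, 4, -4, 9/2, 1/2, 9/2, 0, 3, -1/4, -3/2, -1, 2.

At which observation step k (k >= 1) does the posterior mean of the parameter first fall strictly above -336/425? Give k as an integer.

obs 1: x=-1/2 → posterior Normal(-16/17, 24/17)
obs 2: x=0 → posterior Normal(-16/25, 24/25)
obs 3: x=-1 → posterior Normal(-8/11, 8/11)
obs 4: x=4 → posterior Normal(8/41, 24/41)
obs 5: x=-4 → posterior Normal(-24/49, 24/49)
obs 6: x=9/2 → posterior Normal(4/19, 8/19)
obs 7: x=1/2 → posterior Normal(16/65, 24/65)
obs 8: x=9/2 → posterior Normal(52/73, 24/73)
obs 9: x=0 → posterior Normal(52/81, 8/27)
obs 10: x=3 → posterior Normal(76/89, 24/89)
obs 11: x=-1/4 → posterior Normal(74/97, 24/97)
obs 12: x=-3/2 → posterior Normal(62/105, 8/35)
obs 13: x=-1 → posterior Normal(54/113, 24/113)
obs 14: x=2 → posterior Normal(70/121, 24/121)

k = 2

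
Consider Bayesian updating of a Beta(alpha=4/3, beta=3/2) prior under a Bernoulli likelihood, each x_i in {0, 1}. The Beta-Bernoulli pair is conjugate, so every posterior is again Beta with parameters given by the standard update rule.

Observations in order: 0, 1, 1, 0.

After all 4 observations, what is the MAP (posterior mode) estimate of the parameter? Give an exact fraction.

14/29

obs 1: x=0 → posterior Beta(4/3, 5/2)
obs 2: x=1 → posterior Beta(7/3, 5/2)
obs 3: x=1 → posterior Beta(10/3, 5/2)
obs 4: x=0 → posterior Beta(10/3, 7/2)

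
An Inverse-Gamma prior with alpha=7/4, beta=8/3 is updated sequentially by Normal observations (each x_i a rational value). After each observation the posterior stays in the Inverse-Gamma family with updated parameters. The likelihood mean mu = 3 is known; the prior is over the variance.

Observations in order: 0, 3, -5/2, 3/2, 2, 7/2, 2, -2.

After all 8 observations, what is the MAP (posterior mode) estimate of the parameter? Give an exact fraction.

889/162

obs 1: x=0 → posterior Inverse-Gamma(9/4, 43/6)
obs 2: x=3 → posterior Inverse-Gamma(11/4, 43/6)
obs 3: x=-5/2 → posterior Inverse-Gamma(13/4, 535/24)
obs 4: x=3/2 → posterior Inverse-Gamma(15/4, 281/12)
obs 5: x=2 → posterior Inverse-Gamma(17/4, 287/12)
obs 6: x=7/2 → posterior Inverse-Gamma(19/4, 577/24)
obs 7: x=2 → posterior Inverse-Gamma(21/4, 589/24)
obs 8: x=-2 → posterior Inverse-Gamma(23/4, 889/24)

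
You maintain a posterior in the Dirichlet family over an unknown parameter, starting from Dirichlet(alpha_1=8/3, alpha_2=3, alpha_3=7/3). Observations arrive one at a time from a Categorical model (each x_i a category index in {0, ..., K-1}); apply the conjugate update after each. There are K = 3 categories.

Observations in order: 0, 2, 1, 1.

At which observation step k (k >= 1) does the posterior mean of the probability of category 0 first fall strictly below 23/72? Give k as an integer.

obs 1: x=0 → posterior Dirichlet(11/3, 3, 7/3)
obs 2: x=2 → posterior Dirichlet(11/3, 3, 10/3)
obs 3: x=1 → posterior Dirichlet(11/3, 4, 10/3)
obs 4: x=1 → posterior Dirichlet(11/3, 5, 10/3)

k = 4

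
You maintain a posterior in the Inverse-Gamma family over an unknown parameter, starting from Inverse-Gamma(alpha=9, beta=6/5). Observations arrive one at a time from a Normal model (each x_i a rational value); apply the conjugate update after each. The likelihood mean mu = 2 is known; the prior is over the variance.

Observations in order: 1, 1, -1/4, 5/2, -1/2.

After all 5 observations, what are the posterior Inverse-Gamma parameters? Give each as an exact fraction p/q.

alpha=23/2, beta=1277/160

obs 1: x=1 → posterior Inverse-Gamma(19/2, 17/10)
obs 2: x=1 → posterior Inverse-Gamma(10, 11/5)
obs 3: x=-1/4 → posterior Inverse-Gamma(21/2, 757/160)
obs 4: x=5/2 → posterior Inverse-Gamma(11, 777/160)
obs 5: x=-1/2 → posterior Inverse-Gamma(23/2, 1277/160)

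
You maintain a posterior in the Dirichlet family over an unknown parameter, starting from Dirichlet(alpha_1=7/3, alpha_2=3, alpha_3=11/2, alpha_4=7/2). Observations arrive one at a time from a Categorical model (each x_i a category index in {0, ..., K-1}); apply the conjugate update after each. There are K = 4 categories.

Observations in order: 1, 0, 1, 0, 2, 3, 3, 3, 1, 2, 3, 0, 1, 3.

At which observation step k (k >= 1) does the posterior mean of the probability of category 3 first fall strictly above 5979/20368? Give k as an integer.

obs 1: x=1 → posterior Dirichlet(7/3, 4, 11/2, 7/2)
obs 2: x=0 → posterior Dirichlet(10/3, 4, 11/2, 7/2)
obs 3: x=1 → posterior Dirichlet(10/3, 5, 11/2, 7/2)
obs 4: x=0 → posterior Dirichlet(13/3, 5, 11/2, 7/2)
obs 5: x=2 → posterior Dirichlet(13/3, 5, 13/2, 7/2)
obs 6: x=3 → posterior Dirichlet(13/3, 5, 13/2, 9/2)
obs 7: x=3 → posterior Dirichlet(13/3, 5, 13/2, 11/2)
obs 8: x=3 → posterior Dirichlet(13/3, 5, 13/2, 13/2)
obs 9: x=1 → posterior Dirichlet(13/3, 6, 13/2, 13/2)
obs 10: x=2 → posterior Dirichlet(13/3, 6, 15/2, 13/2)
obs 11: x=3 → posterior Dirichlet(13/3, 6, 15/2, 15/2)
obs 12: x=0 → posterior Dirichlet(16/3, 6, 15/2, 15/2)
obs 13: x=1 → posterior Dirichlet(16/3, 7, 15/2, 15/2)
obs 14: x=3 → posterior Dirichlet(16/3, 7, 15/2, 17/2)

k = 11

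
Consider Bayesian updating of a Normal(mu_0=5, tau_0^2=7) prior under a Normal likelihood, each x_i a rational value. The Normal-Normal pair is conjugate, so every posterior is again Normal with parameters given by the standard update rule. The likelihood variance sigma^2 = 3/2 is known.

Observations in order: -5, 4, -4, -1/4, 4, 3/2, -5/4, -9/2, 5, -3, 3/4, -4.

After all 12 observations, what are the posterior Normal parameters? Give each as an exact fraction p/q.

obs 1: x=-5 → posterior Normal(-55/17, 21/17)
obs 2: x=4 → posterior Normal(1/31, 21/31)
obs 3: x=-4 → posterior Normal(-11/9, 7/15)
obs 4: x=-1/4 → posterior Normal(-117/118, 21/59)
obs 5: x=4 → posterior Normal(-5/146, 21/73)
obs 6: x=3/2 → posterior Normal(37/174, 7/29)
obs 7: x=-5/4 → posterior Normal(1/101, 21/101)
obs 8: x=-9/2 → posterior Normal(-62/115, 21/115)
obs 9: x=5 → posterior Normal(8/129, 7/43)
obs 10: x=-3 → posterior Normal(-34/143, 21/143)
obs 11: x=3/4 → posterior Normal(-47/314, 21/157)
obs 12: x=-4 → posterior Normal(-53/114, 7/57)

mu_0=-53/114, tau_0^2=7/57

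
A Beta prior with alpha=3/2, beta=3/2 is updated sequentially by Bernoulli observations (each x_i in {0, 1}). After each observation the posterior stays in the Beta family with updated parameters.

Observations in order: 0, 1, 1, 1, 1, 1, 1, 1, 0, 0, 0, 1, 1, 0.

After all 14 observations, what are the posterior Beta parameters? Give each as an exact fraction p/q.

alpha=21/2, beta=13/2

obs 1: x=0 → posterior Beta(3/2, 5/2)
obs 2: x=1 → posterior Beta(5/2, 5/2)
obs 3: x=1 → posterior Beta(7/2, 5/2)
obs 4: x=1 → posterior Beta(9/2, 5/2)
obs 5: x=1 → posterior Beta(11/2, 5/2)
obs 6: x=1 → posterior Beta(13/2, 5/2)
obs 7: x=1 → posterior Beta(15/2, 5/2)
obs 8: x=1 → posterior Beta(17/2, 5/2)
obs 9: x=0 → posterior Beta(17/2, 7/2)
obs 10: x=0 → posterior Beta(17/2, 9/2)
obs 11: x=0 → posterior Beta(17/2, 11/2)
obs 12: x=1 → posterior Beta(19/2, 11/2)
obs 13: x=1 → posterior Beta(21/2, 11/2)
obs 14: x=0 → posterior Beta(21/2, 13/2)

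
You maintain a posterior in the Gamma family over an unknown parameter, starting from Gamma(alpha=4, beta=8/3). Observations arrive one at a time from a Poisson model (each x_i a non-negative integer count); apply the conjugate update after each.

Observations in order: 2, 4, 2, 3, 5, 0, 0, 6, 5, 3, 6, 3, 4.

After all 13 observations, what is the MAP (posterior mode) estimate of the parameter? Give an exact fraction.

138/47

obs 1: x=2 → posterior Gamma(6, 11/3)
obs 2: x=4 → posterior Gamma(10, 14/3)
obs 3: x=2 → posterior Gamma(12, 17/3)
obs 4: x=3 → posterior Gamma(15, 20/3)
obs 5: x=5 → posterior Gamma(20, 23/3)
obs 6: x=0 → posterior Gamma(20, 26/3)
obs 7: x=0 → posterior Gamma(20, 29/3)
obs 8: x=6 → posterior Gamma(26, 32/3)
obs 9: x=5 → posterior Gamma(31, 35/3)
obs 10: x=3 → posterior Gamma(34, 38/3)
obs 11: x=6 → posterior Gamma(40, 41/3)
obs 12: x=3 → posterior Gamma(43, 44/3)
obs 13: x=4 → posterior Gamma(47, 47/3)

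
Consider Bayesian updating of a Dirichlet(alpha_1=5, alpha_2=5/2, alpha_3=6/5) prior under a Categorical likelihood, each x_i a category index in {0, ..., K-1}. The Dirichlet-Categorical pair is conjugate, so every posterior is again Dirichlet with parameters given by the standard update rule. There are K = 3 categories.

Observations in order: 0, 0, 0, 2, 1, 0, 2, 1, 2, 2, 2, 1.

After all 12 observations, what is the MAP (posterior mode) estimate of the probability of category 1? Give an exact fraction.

obs 1: x=0 → posterior Dirichlet(6, 5/2, 6/5)
obs 2: x=0 → posterior Dirichlet(7, 5/2, 6/5)
obs 3: x=0 → posterior Dirichlet(8, 5/2, 6/5)
obs 4: x=2 → posterior Dirichlet(8, 5/2, 11/5)
obs 5: x=1 → posterior Dirichlet(8, 7/2, 11/5)
obs 6: x=0 → posterior Dirichlet(9, 7/2, 11/5)
obs 7: x=2 → posterior Dirichlet(9, 7/2, 16/5)
obs 8: x=1 → posterior Dirichlet(9, 9/2, 16/5)
obs 9: x=2 → posterior Dirichlet(9, 9/2, 21/5)
obs 10: x=2 → posterior Dirichlet(9, 9/2, 26/5)
obs 11: x=2 → posterior Dirichlet(9, 9/2, 31/5)
obs 12: x=1 → posterior Dirichlet(9, 11/2, 31/5)

15/59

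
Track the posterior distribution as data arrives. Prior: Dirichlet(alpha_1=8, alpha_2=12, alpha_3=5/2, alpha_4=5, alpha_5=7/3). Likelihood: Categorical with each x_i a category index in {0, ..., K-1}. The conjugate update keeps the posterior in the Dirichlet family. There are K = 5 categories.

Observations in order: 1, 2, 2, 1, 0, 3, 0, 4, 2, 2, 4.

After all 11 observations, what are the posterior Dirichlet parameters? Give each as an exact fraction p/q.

alpha_1=10, alpha_2=14, alpha_3=13/2, alpha_4=6, alpha_5=13/3

obs 1: x=1 → posterior Dirichlet(8, 13, 5/2, 5, 7/3)
obs 2: x=2 → posterior Dirichlet(8, 13, 7/2, 5, 7/3)
obs 3: x=2 → posterior Dirichlet(8, 13, 9/2, 5, 7/3)
obs 4: x=1 → posterior Dirichlet(8, 14, 9/2, 5, 7/3)
obs 5: x=0 → posterior Dirichlet(9, 14, 9/2, 5, 7/3)
obs 6: x=3 → posterior Dirichlet(9, 14, 9/2, 6, 7/3)
obs 7: x=0 → posterior Dirichlet(10, 14, 9/2, 6, 7/3)
obs 8: x=4 → posterior Dirichlet(10, 14, 9/2, 6, 10/3)
obs 9: x=2 → posterior Dirichlet(10, 14, 11/2, 6, 10/3)
obs 10: x=2 → posterior Dirichlet(10, 14, 13/2, 6, 10/3)
obs 11: x=4 → posterior Dirichlet(10, 14, 13/2, 6, 13/3)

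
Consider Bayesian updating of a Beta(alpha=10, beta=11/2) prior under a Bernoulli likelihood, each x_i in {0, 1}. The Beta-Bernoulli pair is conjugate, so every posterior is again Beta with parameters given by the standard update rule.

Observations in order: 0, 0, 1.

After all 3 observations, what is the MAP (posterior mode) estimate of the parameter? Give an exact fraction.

20/33

obs 1: x=0 → posterior Beta(10, 13/2)
obs 2: x=0 → posterior Beta(10, 15/2)
obs 3: x=1 → posterior Beta(11, 15/2)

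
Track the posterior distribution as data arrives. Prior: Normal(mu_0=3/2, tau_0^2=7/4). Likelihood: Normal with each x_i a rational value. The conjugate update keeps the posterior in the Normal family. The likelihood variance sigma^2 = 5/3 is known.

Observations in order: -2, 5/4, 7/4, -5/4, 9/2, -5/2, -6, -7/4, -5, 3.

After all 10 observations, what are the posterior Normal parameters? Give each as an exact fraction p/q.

obs 1: x=-2 → posterior Normal(-12/41, 35/41)
obs 2: x=5/4 → posterior Normal(57/248, 35/62)
obs 3: x=7/4 → posterior Normal(51/83, 35/83)
obs 4: x=-5/4 → posterior Normal(99/416, 35/104)
obs 5: x=9/2 → posterior Normal(477/500, 7/25)
obs 6: x=-5/2 → posterior Normal(267/584, 35/146)
obs 7: x=-6 → posterior Normal(-237/668, 35/167)
obs 8: x=-7/4 → posterior Normal(-24/47, 35/188)
obs 9: x=-5 → posterior Normal(-201/209, 35/209)
obs 10: x=3 → posterior Normal(-3/5, 7/46)

mu_0=-3/5, tau_0^2=7/46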